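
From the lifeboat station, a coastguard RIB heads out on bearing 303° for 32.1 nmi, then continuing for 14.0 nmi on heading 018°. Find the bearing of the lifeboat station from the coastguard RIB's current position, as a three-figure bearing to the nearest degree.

144°

Leg 1 (303°, 32.1 nmi): east 32.1 sin 303° = -26.92, north 32.1 cos 303° = 17.48
Leg 2 (018°, 14.0 nmi): east 14.0 sin 18° = 4.33, north 14.0 cos 18° = 13.31
Net displacement: -22.60 east, 30.80 north. Direction back to start is (22.60, -30.80): bearing = atan2(22.60, -30.80) mod 360° = 143.73° ≈ 144°.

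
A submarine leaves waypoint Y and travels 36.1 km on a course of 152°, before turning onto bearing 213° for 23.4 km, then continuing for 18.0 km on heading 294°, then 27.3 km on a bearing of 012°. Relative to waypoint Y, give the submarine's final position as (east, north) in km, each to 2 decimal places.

(-6.56, -17.47)

Leg 1 (152°, 36.1 km): east 36.1 sin 152° = 16.95, north 36.1 cos 152° = -31.87
Leg 2 (213°, 23.4 km): east 23.4 sin 213° = -12.74, north 23.4 cos 213° = -19.62
Leg 3 (294°, 18.0 km): east 18.0 sin 294° = -16.44, north 18.0 cos 294° = 7.32
Leg 4 (012°, 27.3 km): east 27.3 sin 12° = 5.68, north 27.3 cos 12° = 26.70
Summing: -6.56 km east, -17.47 km north → (-6.56, -17.47).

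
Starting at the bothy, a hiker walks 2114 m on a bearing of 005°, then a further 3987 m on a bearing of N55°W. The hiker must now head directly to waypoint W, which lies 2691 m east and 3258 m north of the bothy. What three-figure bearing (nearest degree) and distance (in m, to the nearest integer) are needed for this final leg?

101°, 5883 m

Leg 1 (005°, 2114 m): east 2114 sin 5° = 184.25, north 2114 cos 5° = 2105.96
Leg 2 (N55°W, 3987 m): east 3987 sin 305° = -3265.96, north 3987 cos 305° = 2286.85
Current position: (-3081.71, 4392.80). Target: (2691, 3258). Remaining: Δeast = 5772.71, Δnorth = -1134.80.
Bearing = atan2(5772.71, -1134.80) mod 360° = 101.12°; distance = √((5772.71)² + (-1134.80)²) = 5883.195 m.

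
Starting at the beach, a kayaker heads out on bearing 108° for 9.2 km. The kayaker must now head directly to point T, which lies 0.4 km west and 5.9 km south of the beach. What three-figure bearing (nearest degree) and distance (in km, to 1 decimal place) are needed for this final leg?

252°, 9.6 km

Leg 1 (108°, 9.2 km): east 9.2 sin 108° = 8.75, north 9.2 cos 108° = -2.84
Current position: (8.75, -2.84). Target: (-0.4, -5.9). Remaining: Δeast = -9.15, Δnorth = -3.06.
Bearing = atan2(-9.15, -3.06) mod 360° = 251.52°; distance = √((-9.15)² + (-3.06)²) = 9.647 km.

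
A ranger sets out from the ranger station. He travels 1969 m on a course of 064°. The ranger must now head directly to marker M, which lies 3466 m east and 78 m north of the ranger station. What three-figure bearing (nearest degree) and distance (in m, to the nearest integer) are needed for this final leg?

115°, 1869 m

Leg 1 (064°, 1969 m): east 1969 sin 64° = 1769.73, north 1969 cos 64° = 863.15
Current position: (1769.73, 863.15). Target: (3466, 78). Remaining: Δeast = 1696.27, Δnorth = -785.15.
Bearing = atan2(1696.27, -785.15) mod 360° = 114.84°; distance = √((1696.27)² + (-785.15)²) = 1869.174 m.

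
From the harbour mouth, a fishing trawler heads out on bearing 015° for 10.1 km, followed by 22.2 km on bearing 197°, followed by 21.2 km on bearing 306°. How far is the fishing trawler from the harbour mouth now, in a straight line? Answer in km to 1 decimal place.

21.1 km

Leg 1 (015°, 10.1 km): east 10.1 sin 15° = 2.61, north 10.1 cos 15° = 9.76
Leg 2 (197°, 22.2 km): east 22.2 sin 197° = -6.49, north 22.2 cos 197° = -21.23
Leg 3 (306°, 21.2 km): east 21.2 sin 306° = -17.15, north 21.2 cos 306° = 12.46
Net: -21.03 east, 0.99 north. Distance = √((-21.03)² + (0.99)²) = 21.051 km.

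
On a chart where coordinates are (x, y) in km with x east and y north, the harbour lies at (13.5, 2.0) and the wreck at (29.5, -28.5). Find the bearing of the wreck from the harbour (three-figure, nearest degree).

152°

Δeast = 29.5 − 13.5 = 16.00; Δnorth = -28.5 − 2.0 = -30.50.
Bearing = atan2(Δeast, Δnorth) mod 360° = 152.32° ≈ 152°.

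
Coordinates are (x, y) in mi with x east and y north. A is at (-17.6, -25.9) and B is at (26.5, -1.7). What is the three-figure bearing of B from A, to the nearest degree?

Δeast = 26.5 − -17.6 = 44.10; Δnorth = -1.7 − -25.9 = 24.20.
Bearing = atan2(Δeast, Δnorth) mod 360° = 61.24° ≈ 061°.

061°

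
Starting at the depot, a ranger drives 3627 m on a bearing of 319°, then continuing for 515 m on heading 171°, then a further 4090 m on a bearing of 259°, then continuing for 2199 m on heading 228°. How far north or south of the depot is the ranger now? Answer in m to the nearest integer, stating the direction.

Leg 1 (319°, 3627 m): east 3627 sin 319° = -2379.53, north 3627 cos 319° = 2737.33
Leg 2 (171°, 515 m): east 515 sin 171° = 80.56, north 515 cos 171° = -508.66
Leg 3 (259°, 4090 m): east 4090 sin 259° = -4014.86, north 4090 cos 259° = -780.41
Leg 4 (228°, 2199 m): east 2199 sin 228° = -1634.18, north 2199 cos 228° = -1471.42
Net north component: -23.15 m.

23 m south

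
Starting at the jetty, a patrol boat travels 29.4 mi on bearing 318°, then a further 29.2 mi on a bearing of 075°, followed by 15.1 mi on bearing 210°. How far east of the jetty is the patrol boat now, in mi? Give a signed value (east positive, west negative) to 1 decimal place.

Leg 1 (318°, 29.4 mi): east 29.4 sin 318° = -19.67, north 29.4 cos 318° = 21.85
Leg 2 (075°, 29.2 mi): east 29.2 sin 75° = 28.21, north 29.2 cos 75° = 7.56
Leg 3 (210°, 15.1 mi): east 15.1 sin 210° = -7.55, north 15.1 cos 210° = -13.08
Net east component: 0.98 mi.

1.0 mi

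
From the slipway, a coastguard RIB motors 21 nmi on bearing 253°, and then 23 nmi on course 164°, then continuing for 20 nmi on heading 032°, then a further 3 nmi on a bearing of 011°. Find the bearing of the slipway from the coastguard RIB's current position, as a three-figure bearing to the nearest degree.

017°

Leg 1 (253°, 21 nmi): east 21 sin 253° = -20.08, north 21 cos 253° = -6.14
Leg 2 (164°, 23 nmi): east 23 sin 164° = 6.34, north 23 cos 164° = -22.11
Leg 3 (032°, 20 nmi): east 20 sin 32° = 10.60, north 20 cos 32° = 16.96
Leg 4 (011°, 3 nmi): east 3 sin 11° = 0.57, north 3 cos 11° = 2.94
Net displacement: -2.57 east, -8.34 north. Direction back to start is (2.57, 8.34): bearing = atan2(2.57, 8.34) mod 360° = 17.13° ≈ 017°.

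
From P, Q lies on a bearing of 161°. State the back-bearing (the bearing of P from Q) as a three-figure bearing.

Back-bearing = 161° + 180° = 341°.

341°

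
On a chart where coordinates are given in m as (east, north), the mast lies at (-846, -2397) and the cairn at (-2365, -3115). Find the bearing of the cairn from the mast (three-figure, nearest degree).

Δeast = -2365 − -846 = -1519.00; Δnorth = -3115 − -2397 = -718.00.
Bearing = atan2(Δeast, Δnorth) mod 360° = 244.70° ≈ 245°.

245°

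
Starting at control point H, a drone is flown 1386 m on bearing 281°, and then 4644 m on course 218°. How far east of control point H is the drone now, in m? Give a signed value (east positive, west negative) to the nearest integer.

Leg 1 (281°, 1386 m): east 1386 sin 281° = -1360.54, north 1386 cos 281° = 264.46
Leg 2 (218°, 4644 m): east 4644 sin 218° = -2859.13, north 4644 cos 218° = -3659.52
Net east component: -4219.67 m.

-4220 m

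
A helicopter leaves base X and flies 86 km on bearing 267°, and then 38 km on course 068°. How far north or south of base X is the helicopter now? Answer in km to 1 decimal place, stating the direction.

Leg 1 (267°, 86 km): east 86 sin 267° = -85.88, north 86 cos 267° = -4.50
Leg 2 (068°, 38 km): east 38 sin 68° = 35.23, north 38 cos 68° = 14.24
Net north component: 9.73 km.

9.7 km north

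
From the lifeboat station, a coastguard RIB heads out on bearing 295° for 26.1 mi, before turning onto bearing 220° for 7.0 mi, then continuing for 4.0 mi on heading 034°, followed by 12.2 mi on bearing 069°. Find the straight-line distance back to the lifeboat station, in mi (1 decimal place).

Leg 1 (295°, 26.1 mi): east 26.1 sin 295° = -23.65, north 26.1 cos 295° = 11.03
Leg 2 (220°, 7.0 mi): east 7.0 sin 220° = -4.50, north 7.0 cos 220° = -5.36
Leg 3 (034°, 4.0 mi): east 4.0 sin 34° = 2.24, north 4.0 cos 34° = 3.32
Leg 4 (069°, 12.2 mi): east 12.2 sin 69° = 11.39, north 12.2 cos 69° = 4.37
Net: -14.53 east, 13.36 north. Distance = √((-14.53)² + (13.36)²) = 19.734 mi.

19.7 mi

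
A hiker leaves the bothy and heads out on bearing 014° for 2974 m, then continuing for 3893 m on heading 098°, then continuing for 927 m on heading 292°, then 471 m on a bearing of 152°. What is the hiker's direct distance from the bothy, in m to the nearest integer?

4546 m

Leg 1 (014°, 2974 m): east 2974 sin 14° = 719.48, north 2974 cos 14° = 2885.66
Leg 2 (098°, 3893 m): east 3893 sin 98° = 3855.11, north 3893 cos 98° = -541.80
Leg 3 (292°, 927 m): east 927 sin 292° = -859.50, north 927 cos 292° = 347.26
Leg 4 (152°, 471 m): east 471 sin 152° = 221.12, north 471 cos 152° = -415.87
Net: 3936.21 east, 2275.25 north. Distance = √((3936.21)² + (2275.25)²) = 4546.485 m.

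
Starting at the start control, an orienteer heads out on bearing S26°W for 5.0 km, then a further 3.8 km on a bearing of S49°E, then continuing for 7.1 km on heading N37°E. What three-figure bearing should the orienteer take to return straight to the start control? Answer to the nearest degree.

285°

Leg 1 (S26°W, 5.0 km): east 5.0 sin 206° = -2.19, north 5.0 cos 206° = -4.49
Leg 2 (S49°E, 3.8 km): east 3.8 sin 131° = 2.87, north 3.8 cos 131° = -2.49
Leg 3 (N37°E, 7.1 km): east 7.1 sin 37° = 4.27, north 7.1 cos 37° = 5.67
Net displacement: 4.95 east, -1.32 north. Direction back to start is (-4.95, 1.32): bearing = atan2(-4.95, 1.32) mod 360° = 284.90° ≈ 285°.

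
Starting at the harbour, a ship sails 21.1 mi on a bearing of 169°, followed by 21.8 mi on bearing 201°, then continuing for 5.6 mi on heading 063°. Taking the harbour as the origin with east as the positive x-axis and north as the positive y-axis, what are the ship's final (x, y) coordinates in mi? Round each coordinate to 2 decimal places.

(1.20, -38.52)

Leg 1 (169°, 21.1 mi): east 21.1 sin 169° = 4.03, north 21.1 cos 169° = -20.71
Leg 2 (201°, 21.8 mi): east 21.8 sin 201° = -7.81, north 21.8 cos 201° = -20.35
Leg 3 (063°, 5.6 mi): east 5.6 sin 63° = 4.99, north 5.6 cos 63° = 2.54
Summing: 1.20 mi east, -38.52 mi north → (1.20, -38.52).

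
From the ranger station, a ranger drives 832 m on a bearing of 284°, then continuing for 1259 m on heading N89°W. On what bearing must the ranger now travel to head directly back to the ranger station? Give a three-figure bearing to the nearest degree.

Leg 1 (284°, 832 m): east 832 sin 284° = -807.29, north 832 cos 284° = 201.28
Leg 2 (N89°W, 1259 m): east 1259 sin 271° = -1258.81, north 1259 cos 271° = 21.97
Net displacement: -2066.09 east, 223.25 north. Direction back to start is (2066.09, -223.25): bearing = atan2(2066.09, -223.25) mod 360° = 96.17° ≈ 096°.

096°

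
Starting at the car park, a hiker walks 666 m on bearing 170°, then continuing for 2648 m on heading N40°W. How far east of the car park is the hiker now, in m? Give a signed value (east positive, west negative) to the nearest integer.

Leg 1 (170°, 666 m): east 666 sin 170° = 115.65, north 666 cos 170° = -655.88
Leg 2 (N40°W, 2648 m): east 2648 sin 320° = -1702.10, north 2648 cos 320° = 2028.49
Net east component: -1586.45 m.

-1586 m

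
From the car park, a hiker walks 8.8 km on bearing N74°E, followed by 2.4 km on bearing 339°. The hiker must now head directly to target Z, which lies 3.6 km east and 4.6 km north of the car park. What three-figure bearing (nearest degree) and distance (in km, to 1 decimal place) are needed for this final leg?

269°, 4.0 km

Leg 1 (N74°E, 8.8 km): east 8.8 sin 74° = 8.46, north 8.8 cos 74° = 2.43
Leg 2 (339°, 2.4 km): east 2.4 sin 339° = -0.86, north 2.4 cos 339° = 2.24
Current position: (7.60, 4.67). Target: (3.6, 4.6). Remaining: Δeast = -4.00, Δnorth = -0.07.
Bearing = atan2(-4.00, -0.07) mod 360° = 269.05°; distance = √((-4.00)² + (-0.07)²) = 4.000 km.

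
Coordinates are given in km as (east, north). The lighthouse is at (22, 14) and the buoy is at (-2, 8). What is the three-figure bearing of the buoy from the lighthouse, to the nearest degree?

256°

Δeast = -2 − 22 = -24.00; Δnorth = 8 − 14 = -6.00.
Bearing = atan2(Δeast, Δnorth) mod 360° = 255.96° ≈ 256°.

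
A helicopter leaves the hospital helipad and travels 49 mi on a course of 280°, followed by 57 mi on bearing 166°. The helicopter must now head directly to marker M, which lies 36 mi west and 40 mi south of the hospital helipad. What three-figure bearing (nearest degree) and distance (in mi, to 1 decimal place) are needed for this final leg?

Leg 1 (280°, 49 mi): east 49 sin 280° = -48.26, north 49 cos 280° = 8.51
Leg 2 (166°, 57 mi): east 57 sin 166° = 13.79, north 57 cos 166° = -55.31
Current position: (-34.47, -46.80). Target: (-36, -40). Remaining: Δeast = -1.53, Δnorth = 6.80.
Bearing = atan2(-1.53, 6.80) mod 360° = 347.28°; distance = √((-1.53)² + (6.80)²) = 6.969 mi.

347°, 7.0 mi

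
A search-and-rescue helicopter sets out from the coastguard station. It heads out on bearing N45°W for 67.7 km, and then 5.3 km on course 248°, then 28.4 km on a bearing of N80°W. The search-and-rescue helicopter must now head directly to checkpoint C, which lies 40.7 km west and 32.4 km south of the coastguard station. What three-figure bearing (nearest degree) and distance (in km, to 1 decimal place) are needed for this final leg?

154°, 92.4 km

Leg 1 (N45°W, 67.7 km): east 67.7 sin 315° = -47.87, north 67.7 cos 315° = 47.87
Leg 2 (248°, 5.3 km): east 5.3 sin 248° = -4.91, north 5.3 cos 248° = -1.99
Leg 3 (N80°W, 28.4 km): east 28.4 sin 280° = -27.97, north 28.4 cos 280° = 4.93
Current position: (-80.75, 50.82). Target: (-40.7, -32.4). Remaining: Δeast = 40.05, Δnorth = -83.22.
Bearing = atan2(40.05, -83.22) mod 360° = 154.30°; distance = √((40.05)² + (-83.22)²) = 92.355 km.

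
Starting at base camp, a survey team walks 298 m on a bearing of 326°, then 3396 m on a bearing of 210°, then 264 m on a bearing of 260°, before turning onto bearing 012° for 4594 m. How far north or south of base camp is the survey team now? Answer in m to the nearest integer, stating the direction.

1754 m north

Leg 1 (326°, 298 m): east 298 sin 326° = -166.64, north 298 cos 326° = 247.05
Leg 2 (210°, 3396 m): east 3396 sin 210° = -1698.00, north 3396 cos 210° = -2941.02
Leg 3 (260°, 264 m): east 264 sin 260° = -259.99, north 264 cos 260° = -45.84
Leg 4 (012°, 4594 m): east 4594 sin 12° = 955.15, north 4594 cos 12° = 4493.61
Net north component: 1753.80 m.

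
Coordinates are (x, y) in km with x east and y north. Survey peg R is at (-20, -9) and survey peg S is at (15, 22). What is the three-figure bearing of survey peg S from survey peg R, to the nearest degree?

Δeast = 15 − -20 = 35.00; Δnorth = 22 − -9 = 31.00.
Bearing = atan2(Δeast, Δnorth) mod 360° = 48.47° ≈ 048°.

048°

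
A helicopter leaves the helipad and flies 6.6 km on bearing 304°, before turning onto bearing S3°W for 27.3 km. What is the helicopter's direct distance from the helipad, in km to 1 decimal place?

24.6 km

Leg 1 (304°, 6.6 km): east 6.6 sin 304° = -5.47, north 6.6 cos 304° = 3.69
Leg 2 (S3°W, 27.3 km): east 27.3 sin 183° = -1.43, north 27.3 cos 183° = -27.26
Net: -6.90 east, -23.57 north. Distance = √((-6.90)² + (-23.57)²) = 24.561 km.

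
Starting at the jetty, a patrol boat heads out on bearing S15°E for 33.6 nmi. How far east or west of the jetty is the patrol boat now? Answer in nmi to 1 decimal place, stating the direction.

Leg 1 (S15°E, 33.6 nmi): east 33.6 sin 165° = 8.70, north 33.6 cos 165° = -32.46
Net east component: 8.70 nmi.

8.7 nmi east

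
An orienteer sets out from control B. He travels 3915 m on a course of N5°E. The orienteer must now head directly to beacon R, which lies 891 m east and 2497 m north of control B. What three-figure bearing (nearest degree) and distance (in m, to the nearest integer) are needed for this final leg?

159°, 1507 m

Leg 1 (N5°E, 3915 m): east 3915 sin 5° = 341.21, north 3915 cos 5° = 3900.10
Current position: (341.21, 3900.10). Target: (891, 2497). Remaining: Δeast = 549.79, Δnorth = -1403.10.
Bearing = atan2(549.79, -1403.10) mod 360° = 158.60°; distance = √((549.79)² + (-1403.10)²) = 1506.970 m.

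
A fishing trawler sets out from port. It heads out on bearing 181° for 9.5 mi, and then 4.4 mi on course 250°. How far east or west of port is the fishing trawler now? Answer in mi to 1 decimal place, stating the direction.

Leg 1 (181°, 9.5 mi): east 9.5 sin 181° = -0.17, north 9.5 cos 181° = -9.50
Leg 2 (250°, 4.4 mi): east 4.4 sin 250° = -4.13, north 4.4 cos 250° = -1.50
Net east component: -4.30 mi.

4.3 mi west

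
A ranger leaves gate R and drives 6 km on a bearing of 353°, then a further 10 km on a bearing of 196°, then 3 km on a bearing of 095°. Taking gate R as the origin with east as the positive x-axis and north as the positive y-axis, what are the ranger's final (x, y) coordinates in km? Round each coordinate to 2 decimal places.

Leg 1 (353°, 6 km): east 6 sin 353° = -0.73, north 6 cos 353° = 5.96
Leg 2 (196°, 10 km): east 10 sin 196° = -2.76, north 10 cos 196° = -9.61
Leg 3 (095°, 3 km): east 3 sin 95° = 2.99, north 3 cos 95° = -0.26
Summing: -0.50 km east, -3.92 km north → (-0.50, -3.92).

(-0.50, -3.92)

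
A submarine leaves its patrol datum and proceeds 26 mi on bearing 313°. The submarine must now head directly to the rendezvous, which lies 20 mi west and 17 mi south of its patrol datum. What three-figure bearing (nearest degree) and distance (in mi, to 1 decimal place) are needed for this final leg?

182°, 34.7 mi

Leg 1 (313°, 26 mi): east 26 sin 313° = -19.02, north 26 cos 313° = 17.73
Current position: (-19.02, 17.73). Target: (-20, -17). Remaining: Δeast = -0.98, Δnorth = -34.73.
Bearing = atan2(-0.98, -34.73) mod 360° = 181.62°; distance = √((-0.98)² + (-34.73)²) = 34.746 mi.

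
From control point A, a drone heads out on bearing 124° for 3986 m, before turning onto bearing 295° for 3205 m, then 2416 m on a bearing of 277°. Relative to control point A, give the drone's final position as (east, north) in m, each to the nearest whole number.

(-1998, -580)

Leg 1 (124°, 3986 m): east 3986 sin 124° = 3304.54, north 3986 cos 124° = -2228.94
Leg 2 (295°, 3205 m): east 3205 sin 295° = -2904.72, north 3205 cos 295° = 1354.49
Leg 3 (277°, 2416 m): east 2416 sin 277° = -2397.99, north 2416 cos 277° = 294.44
Summing: -1998.16 m east, -580.02 m north → (-1998, -580).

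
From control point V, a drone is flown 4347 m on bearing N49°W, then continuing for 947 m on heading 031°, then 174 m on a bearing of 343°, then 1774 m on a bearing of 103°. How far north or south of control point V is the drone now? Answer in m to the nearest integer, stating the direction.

Leg 1 (N49°W, 4347 m): east 4347 sin 311° = -3280.72, north 4347 cos 311° = 2851.89
Leg 2 (031°, 947 m): east 947 sin 31° = 487.74, north 947 cos 31° = 811.74
Leg 3 (343°, 174 m): east 174 sin 343° = -50.87, north 174 cos 343° = 166.40
Leg 4 (103°, 1774 m): east 1774 sin 103° = 1728.53, north 1774 cos 103° = -399.06
Net north component: 3430.96 m.

3431 m north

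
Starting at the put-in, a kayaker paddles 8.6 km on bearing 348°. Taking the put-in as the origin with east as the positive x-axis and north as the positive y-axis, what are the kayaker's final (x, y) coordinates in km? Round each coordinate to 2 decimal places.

(-1.79, 8.41)

Leg 1 (348°, 8.6 km): east 8.6 sin 348° = -1.79, north 8.6 cos 348° = 8.41
Summing: -1.79 km east, 8.41 km north → (-1.79, 8.41).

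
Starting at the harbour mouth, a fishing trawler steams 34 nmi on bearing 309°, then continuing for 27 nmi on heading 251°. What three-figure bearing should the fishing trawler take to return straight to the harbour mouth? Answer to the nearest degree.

Leg 1 (309°, 34 nmi): east 34 sin 309° = -26.42, north 34 cos 309° = 21.40
Leg 2 (251°, 27 nmi): east 27 sin 251° = -25.53, north 27 cos 251° = -8.79
Net displacement: -51.95 east, 12.61 north. Direction back to start is (51.95, -12.61): bearing = atan2(51.95, -12.61) mod 360° = 103.64° ≈ 104°.

104°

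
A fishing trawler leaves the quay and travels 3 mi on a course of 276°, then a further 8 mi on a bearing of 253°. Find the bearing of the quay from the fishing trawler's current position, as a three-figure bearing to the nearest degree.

079°

Leg 1 (276°, 3 mi): east 3 sin 276° = -2.98, north 3 cos 276° = 0.31
Leg 2 (253°, 8 mi): east 8 sin 253° = -7.65, north 8 cos 253° = -2.34
Net displacement: -10.63 east, -2.03 north. Direction back to start is (10.63, 2.03): bearing = atan2(10.63, 2.03) mod 360° = 79.22° ≈ 079°.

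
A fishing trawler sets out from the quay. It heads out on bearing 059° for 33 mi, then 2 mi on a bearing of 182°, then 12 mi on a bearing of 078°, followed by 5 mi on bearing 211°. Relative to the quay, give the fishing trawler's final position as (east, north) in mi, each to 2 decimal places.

Leg 1 (059°, 33 mi): east 33 sin 59° = 28.29, north 33 cos 59° = 17.00
Leg 2 (182°, 2 mi): east 2 sin 182° = -0.07, north 2 cos 182° = -2.00
Leg 3 (078°, 12 mi): east 12 sin 78° = 11.74, north 12 cos 78° = 2.49
Leg 4 (211°, 5 mi): east 5 sin 211° = -2.58, north 5 cos 211° = -4.29
Summing: 37.38 mi east, 13.21 mi north → (37.38, 13.21).

(37.38, 13.21)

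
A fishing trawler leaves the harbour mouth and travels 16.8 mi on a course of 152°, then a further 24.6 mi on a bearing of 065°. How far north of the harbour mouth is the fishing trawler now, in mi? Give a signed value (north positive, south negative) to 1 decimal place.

-4.4 mi

Leg 1 (152°, 16.8 mi): east 16.8 sin 152° = 7.89, north 16.8 cos 152° = -14.83
Leg 2 (065°, 24.6 mi): east 24.6 sin 65° = 22.30, north 24.6 cos 65° = 10.40
Net north component: -4.44 mi.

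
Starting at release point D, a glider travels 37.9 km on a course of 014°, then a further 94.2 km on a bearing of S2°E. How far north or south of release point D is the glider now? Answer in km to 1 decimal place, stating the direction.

Leg 1 (014°, 37.9 km): east 37.9 sin 14° = 9.17, north 37.9 cos 14° = 36.77
Leg 2 (S2°E, 94.2 km): east 94.2 sin 178° = 3.29, north 94.2 cos 178° = -94.14
Net north component: -57.37 km.

57.4 km south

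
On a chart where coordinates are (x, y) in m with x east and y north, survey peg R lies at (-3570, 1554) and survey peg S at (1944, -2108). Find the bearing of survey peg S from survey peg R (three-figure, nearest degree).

124°

Δeast = 1944 − -3570 = 5514.00; Δnorth = -2108 − 1554 = -3662.00.
Bearing = atan2(Δeast, Δnorth) mod 360° = 123.59° ≈ 124°.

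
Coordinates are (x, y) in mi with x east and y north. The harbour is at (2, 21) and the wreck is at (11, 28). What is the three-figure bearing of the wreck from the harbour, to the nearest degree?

052°

Δeast = 11 − 2 = 9.00; Δnorth = 28 − 21 = 7.00.
Bearing = atan2(Δeast, Δnorth) mod 360° = 52.13° ≈ 052°.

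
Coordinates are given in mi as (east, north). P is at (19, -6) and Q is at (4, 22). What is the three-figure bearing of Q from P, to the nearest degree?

332°

Δeast = 4 − 19 = -15.00; Δnorth = 22 − -6 = 28.00.
Bearing = atan2(Δeast, Δnorth) mod 360° = 331.82° ≈ 332°.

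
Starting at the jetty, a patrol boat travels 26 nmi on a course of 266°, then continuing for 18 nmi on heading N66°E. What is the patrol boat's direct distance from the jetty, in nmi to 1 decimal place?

11.0 nmi

Leg 1 (266°, 26 nmi): east 26 sin 266° = -25.94, north 26 cos 266° = -1.81
Leg 2 (N66°E, 18 nmi): east 18 sin 66° = 16.44, north 18 cos 66° = 7.32
Net: -9.49 east, 5.51 north. Distance = √((-9.49)² + (5.51)²) = 10.975 nmi.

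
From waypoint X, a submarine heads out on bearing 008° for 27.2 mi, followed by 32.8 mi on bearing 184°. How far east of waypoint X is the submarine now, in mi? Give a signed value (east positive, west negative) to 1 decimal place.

1.5 mi

Leg 1 (008°, 27.2 mi): east 27.2 sin 8° = 3.79, north 27.2 cos 8° = 26.94
Leg 2 (184°, 32.8 mi): east 32.8 sin 184° = -2.29, north 32.8 cos 184° = -32.72
Net east component: 1.50 mi.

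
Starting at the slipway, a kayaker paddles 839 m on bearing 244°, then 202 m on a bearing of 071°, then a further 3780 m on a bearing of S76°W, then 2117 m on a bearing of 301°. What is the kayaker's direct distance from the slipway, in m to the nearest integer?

Leg 1 (244°, 839 m): east 839 sin 244° = -754.09, north 839 cos 244° = -367.79
Leg 2 (071°, 202 m): east 202 sin 71° = 190.99, north 202 cos 71° = 65.76
Leg 3 (S76°W, 3780 m): east 3780 sin 256° = -3667.72, north 3780 cos 256° = -914.46
Leg 4 (301°, 2117 m): east 2117 sin 301° = -1814.62, north 2117 cos 301° = 1090.34
Net: -6045.43 east, -126.16 north. Distance = √((-6045.43)² + (-126.16)²) = 6046.751 m.

6047 m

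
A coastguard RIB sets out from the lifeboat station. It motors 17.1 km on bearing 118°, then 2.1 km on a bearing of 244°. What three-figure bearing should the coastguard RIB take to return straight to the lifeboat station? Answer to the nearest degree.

Leg 1 (118°, 17.1 km): east 17.1 sin 118° = 15.10, north 17.1 cos 118° = -8.03
Leg 2 (244°, 2.1 km): east 2.1 sin 244° = -1.89, north 2.1 cos 244° = -0.92
Net displacement: 13.21 east, -8.95 north. Direction back to start is (-13.21, 8.95): bearing = atan2(-13.21, 8.95) mod 360° = 304.11° ≈ 304°.

304°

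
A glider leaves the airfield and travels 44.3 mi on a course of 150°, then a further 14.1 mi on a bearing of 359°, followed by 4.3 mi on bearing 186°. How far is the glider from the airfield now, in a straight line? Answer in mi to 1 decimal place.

35.7 mi

Leg 1 (150°, 44.3 mi): east 44.3 sin 150° = 22.15, north 44.3 cos 150° = -38.36
Leg 2 (359°, 14.1 mi): east 14.1 sin 359° = -0.25, north 14.1 cos 359° = 14.10
Leg 3 (186°, 4.3 mi): east 4.3 sin 186° = -0.45, north 4.3 cos 186° = -4.28
Net: 21.45 east, -28.54 north. Distance = √((21.45)² + (-28.54)²) = 35.708 mi.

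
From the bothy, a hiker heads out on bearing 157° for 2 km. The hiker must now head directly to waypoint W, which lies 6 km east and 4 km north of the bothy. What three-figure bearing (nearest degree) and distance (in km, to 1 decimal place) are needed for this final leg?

Leg 1 (157°, 2 km): east 2 sin 157° = 0.78, north 2 cos 157° = -1.84
Current position: (0.78, -1.84). Target: (6, 4). Remaining: Δeast = 5.22, Δnorth = 5.84.
Bearing = atan2(5.22, 5.84) mod 360° = 41.78°; distance = √((5.22)² + (5.84)²) = 7.833 km.

042°, 7.8 km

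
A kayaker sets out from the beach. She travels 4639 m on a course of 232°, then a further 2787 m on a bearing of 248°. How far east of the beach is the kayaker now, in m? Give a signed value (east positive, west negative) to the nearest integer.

Leg 1 (232°, 4639 m): east 4639 sin 232° = -3655.58, north 4639 cos 232° = -2856.05
Leg 2 (248°, 2787 m): east 2787 sin 248° = -2584.06, north 2787 cos 248° = -1044.03
Net east component: -6239.64 m.

-6240 m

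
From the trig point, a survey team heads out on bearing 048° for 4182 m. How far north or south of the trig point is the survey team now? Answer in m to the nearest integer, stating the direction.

Leg 1 (048°, 4182 m): east 4182 sin 48° = 3107.83, north 4182 cos 48° = 2798.30
Net north component: 2798.30 m.

2798 m north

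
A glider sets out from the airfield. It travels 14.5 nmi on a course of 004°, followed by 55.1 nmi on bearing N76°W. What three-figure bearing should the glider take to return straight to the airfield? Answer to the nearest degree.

118°

Leg 1 (004°, 14.5 nmi): east 14.5 sin 4° = 1.01, north 14.5 cos 4° = 14.46
Leg 2 (N76°W, 55.1 nmi): east 55.1 sin 284° = -53.46, north 55.1 cos 284° = 13.33
Net displacement: -52.45 east, 27.79 north. Direction back to start is (52.45, -27.79): bearing = atan2(52.45, -27.79) mod 360° = 117.92° ≈ 118°.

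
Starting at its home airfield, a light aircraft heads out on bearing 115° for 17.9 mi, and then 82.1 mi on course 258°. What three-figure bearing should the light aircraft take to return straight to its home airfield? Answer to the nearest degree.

Leg 1 (115°, 17.9 mi): east 17.9 sin 115° = 16.22, north 17.9 cos 115° = -7.56
Leg 2 (258°, 82.1 mi): east 82.1 sin 258° = -80.31, north 82.1 cos 258° = -17.07
Net displacement: -64.08 east, -24.63 north. Direction back to start is (64.08, 24.63): bearing = atan2(64.08, 24.63) mod 360° = 68.97° ≈ 069°.

069°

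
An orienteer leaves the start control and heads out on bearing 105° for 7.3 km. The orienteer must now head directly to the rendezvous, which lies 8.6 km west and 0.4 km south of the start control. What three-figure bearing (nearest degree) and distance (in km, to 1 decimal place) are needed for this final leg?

275°, 15.7 km

Leg 1 (105°, 7.3 km): east 7.3 sin 105° = 7.05, north 7.3 cos 105° = -1.89
Current position: (7.05, -1.89). Target: (-8.6, -0.4). Remaining: Δeast = -15.65, Δnorth = 1.49.
Bearing = atan2(-15.65, 1.49) mod 360° = 275.44°; distance = √((-15.65)² + (1.49)²) = 15.722 km.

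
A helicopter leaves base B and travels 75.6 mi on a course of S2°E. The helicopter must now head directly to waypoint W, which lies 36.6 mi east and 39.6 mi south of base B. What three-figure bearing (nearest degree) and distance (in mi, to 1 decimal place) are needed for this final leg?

Leg 1 (S2°E, 75.6 mi): east 75.6 sin 178° = 2.64, north 75.6 cos 178° = -75.55
Current position: (2.64, -75.55). Target: (36.6, -39.6). Remaining: Δeast = 33.96, Δnorth = 35.95.
Bearing = atan2(33.96, 35.95) mod 360° = 43.37°; distance = √((33.96)² + (35.95)²) = 49.458 mi.

043°, 49.5 mi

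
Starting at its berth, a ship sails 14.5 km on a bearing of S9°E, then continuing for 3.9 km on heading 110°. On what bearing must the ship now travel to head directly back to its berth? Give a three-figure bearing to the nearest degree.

339°

Leg 1 (S9°E, 14.5 km): east 14.5 sin 171° = 2.27, north 14.5 cos 171° = -14.32
Leg 2 (110°, 3.9 km): east 3.9 sin 110° = 3.66, north 3.9 cos 110° = -1.33
Net displacement: 5.93 east, -15.66 north. Direction back to start is (-5.93, 15.66): bearing = atan2(-5.93, 15.66) mod 360° = 339.24° ≈ 339°.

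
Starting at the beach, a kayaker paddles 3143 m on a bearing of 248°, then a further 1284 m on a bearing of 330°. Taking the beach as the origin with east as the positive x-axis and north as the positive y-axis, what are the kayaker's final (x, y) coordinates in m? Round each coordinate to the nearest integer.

(-3556, -65)

Leg 1 (248°, 3143 m): east 3143 sin 248° = -2914.14, north 3143 cos 248° = -1177.39
Leg 2 (330°, 1284 m): east 1284 sin 330° = -642.00, north 1284 cos 330° = 1111.98
Summing: -3556.14 m east, -65.41 m north → (-3556, -65).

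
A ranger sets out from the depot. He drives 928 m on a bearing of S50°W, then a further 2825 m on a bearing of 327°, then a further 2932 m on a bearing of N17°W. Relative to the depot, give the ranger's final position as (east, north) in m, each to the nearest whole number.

(-3107, 4577)

Leg 1 (S50°W, 928 m): east 928 sin 230° = -710.89, north 928 cos 230° = -596.51
Leg 2 (327°, 2825 m): east 2825 sin 327° = -1538.61, north 2825 cos 327° = 2369.24
Leg 3 (N17°W, 2932 m): east 2932 sin 343° = -857.23, north 2932 cos 343° = 2803.89
Summing: -3106.73 m east, 4576.62 m north → (-3107, 4577).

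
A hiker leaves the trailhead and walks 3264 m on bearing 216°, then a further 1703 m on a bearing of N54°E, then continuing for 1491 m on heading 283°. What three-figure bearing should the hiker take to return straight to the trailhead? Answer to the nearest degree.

Leg 1 (216°, 3264 m): east 3264 sin 216° = -1918.53, north 3264 cos 216° = -2640.63
Leg 2 (N54°E, 1703 m): east 1703 sin 54° = 1377.76, north 1703 cos 54° = 1001.00
Leg 3 (283°, 1491 m): east 1491 sin 283° = -1452.79, north 1491 cos 283° = 335.40
Net displacement: -1993.56 east, -1304.23 north. Direction back to start is (1993.56, 1304.23): bearing = atan2(1993.56, 1304.23) mod 360° = 56.81° ≈ 057°.

057°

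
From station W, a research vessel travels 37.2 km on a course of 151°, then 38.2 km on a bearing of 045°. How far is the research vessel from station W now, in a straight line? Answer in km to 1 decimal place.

45.4 km

Leg 1 (151°, 37.2 km): east 37.2 sin 151° = 18.03, north 37.2 cos 151° = -32.54
Leg 2 (045°, 38.2 km): east 38.2 sin 45° = 27.01, north 38.2 cos 45° = 27.01
Net: 45.05 east, -5.52 north. Distance = √((45.05)² + (-5.52)²) = 45.384 km.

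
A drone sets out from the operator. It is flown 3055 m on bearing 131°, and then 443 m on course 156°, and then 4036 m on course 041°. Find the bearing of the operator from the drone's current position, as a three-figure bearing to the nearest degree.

Leg 1 (131°, 3055 m): east 3055 sin 131° = 2305.64, north 3055 cos 131° = -2004.26
Leg 2 (156°, 443 m): east 443 sin 156° = 180.18, north 443 cos 156° = -404.70
Leg 3 (041°, 4036 m): east 4036 sin 41° = 2647.85, north 4036 cos 41° = 3046.01
Net displacement: 5133.68 east, 637.05 north. Direction back to start is (-5133.68, -637.05): bearing = atan2(-5133.68, -637.05) mod 360° = 262.93° ≈ 263°.

263°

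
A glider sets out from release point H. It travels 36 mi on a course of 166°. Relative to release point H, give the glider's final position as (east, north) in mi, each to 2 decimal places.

Leg 1 (166°, 36 mi): east 36 sin 166° = 8.71, north 36 cos 166° = -34.93
Summing: 8.71 mi east, -34.93 mi north → (8.71, -34.93).

(8.71, -34.93)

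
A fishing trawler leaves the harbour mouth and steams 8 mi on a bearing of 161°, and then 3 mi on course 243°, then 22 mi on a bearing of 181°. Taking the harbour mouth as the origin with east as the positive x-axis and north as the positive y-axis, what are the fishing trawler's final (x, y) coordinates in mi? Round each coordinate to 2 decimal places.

(-0.45, -30.92)

Leg 1 (161°, 8 mi): east 8 sin 161° = 2.60, north 8 cos 161° = -7.56
Leg 2 (243°, 3 mi): east 3 sin 243° = -2.67, north 3 cos 243° = -1.36
Leg 3 (181°, 22 mi): east 22 sin 181° = -0.38, north 22 cos 181° = -22.00
Summing: -0.45 mi east, -30.92 mi north → (-0.45, -30.92).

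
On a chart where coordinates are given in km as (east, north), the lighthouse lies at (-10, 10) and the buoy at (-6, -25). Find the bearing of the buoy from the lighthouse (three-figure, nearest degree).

Δeast = -6 − -10 = 4.00; Δnorth = -25 − 10 = -35.00.
Bearing = atan2(Δeast, Δnorth) mod 360° = 173.48° ≈ 173°.

173°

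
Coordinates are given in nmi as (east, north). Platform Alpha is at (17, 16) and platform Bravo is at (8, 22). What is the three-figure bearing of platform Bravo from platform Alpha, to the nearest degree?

304°

Δeast = 8 − 17 = -9.00; Δnorth = 22 − 16 = 6.00.
Bearing = atan2(Δeast, Δnorth) mod 360° = 303.69° ≈ 304°.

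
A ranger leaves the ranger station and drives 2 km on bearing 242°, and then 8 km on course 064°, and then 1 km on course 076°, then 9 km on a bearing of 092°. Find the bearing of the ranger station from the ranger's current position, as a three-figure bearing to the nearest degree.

261°

Leg 1 (242°, 2 km): east 2 sin 242° = -1.77, north 2 cos 242° = -0.94
Leg 2 (064°, 8 km): east 8 sin 64° = 7.19, north 8 cos 64° = 3.51
Leg 3 (076°, 1 km): east 1 sin 76° = 0.97, north 1 cos 76° = 0.24
Leg 4 (092°, 9 km): east 9 sin 92° = 8.99, north 9 cos 92° = -0.31
Net displacement: 15.39 east, 2.50 north. Direction back to start is (-15.39, -2.50): bearing = atan2(-15.39, -2.50) mod 360° = 260.79° ≈ 261°.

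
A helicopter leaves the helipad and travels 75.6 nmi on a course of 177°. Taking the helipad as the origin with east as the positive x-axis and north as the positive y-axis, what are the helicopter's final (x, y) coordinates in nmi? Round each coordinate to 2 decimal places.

Leg 1 (177°, 75.6 nmi): east 75.6 sin 177° = 3.96, north 75.6 cos 177° = -75.50
Summing: 3.96 nmi east, -75.50 nmi north → (3.96, -75.50).

(3.96, -75.50)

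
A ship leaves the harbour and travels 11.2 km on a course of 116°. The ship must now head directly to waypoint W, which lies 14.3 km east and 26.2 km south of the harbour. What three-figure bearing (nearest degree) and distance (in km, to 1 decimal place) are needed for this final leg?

169°, 21.7 km

Leg 1 (116°, 11.2 km): east 11.2 sin 116° = 10.07, north 11.2 cos 116° = -4.91
Current position: (10.07, -4.91). Target: (14.3, -26.2). Remaining: Δeast = 4.23, Δnorth = -21.29.
Bearing = atan2(4.23, -21.29) mod 360° = 168.75°; distance = √((4.23)² + (-21.29)²) = 21.707 km.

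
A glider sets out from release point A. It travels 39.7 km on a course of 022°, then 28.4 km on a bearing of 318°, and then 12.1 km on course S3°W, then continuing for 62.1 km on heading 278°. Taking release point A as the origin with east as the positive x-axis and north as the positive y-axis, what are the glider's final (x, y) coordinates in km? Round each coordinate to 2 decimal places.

Leg 1 (022°, 39.7 km): east 39.7 sin 22° = 14.87, north 39.7 cos 22° = 36.81
Leg 2 (318°, 28.4 km): east 28.4 sin 318° = -19.00, north 28.4 cos 318° = 21.11
Leg 3 (S3°W, 12.1 km): east 12.1 sin 183° = -0.63, north 12.1 cos 183° = -12.08
Leg 4 (278°, 62.1 km): east 62.1 sin 278° = -61.50, north 62.1 cos 278° = 8.64
Summing: -66.26 km east, 54.47 km north → (-66.26, 54.47).

(-66.26, 54.47)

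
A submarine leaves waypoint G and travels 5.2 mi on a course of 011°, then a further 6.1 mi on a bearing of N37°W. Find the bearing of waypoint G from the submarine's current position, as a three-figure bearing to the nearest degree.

Leg 1 (011°, 5.2 mi): east 5.2 sin 11° = 0.99, north 5.2 cos 11° = 5.10
Leg 2 (N37°W, 6.1 mi): east 6.1 sin 323° = -3.67, north 6.1 cos 323° = 4.87
Net displacement: -2.68 east, 9.98 north. Direction back to start is (2.68, -9.98): bearing = atan2(2.68, -9.98) mod 360° = 164.97° ≈ 165°.

165°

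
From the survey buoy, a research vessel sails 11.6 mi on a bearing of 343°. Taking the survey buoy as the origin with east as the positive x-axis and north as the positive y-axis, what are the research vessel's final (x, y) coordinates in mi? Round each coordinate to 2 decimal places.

(-3.39, 11.09)

Leg 1 (343°, 11.6 mi): east 11.6 sin 343° = -3.39, north 11.6 cos 343° = 11.09
Summing: -3.39 mi east, 11.09 mi north → (-3.39, 11.09).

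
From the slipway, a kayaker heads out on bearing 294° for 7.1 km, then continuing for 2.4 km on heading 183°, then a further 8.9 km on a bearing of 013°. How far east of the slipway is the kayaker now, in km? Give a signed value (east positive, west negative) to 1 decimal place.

-4.6 km

Leg 1 (294°, 7.1 km): east 7.1 sin 294° = -6.49, north 7.1 cos 294° = 2.89
Leg 2 (183°, 2.4 km): east 2.4 sin 183° = -0.13, north 2.4 cos 183° = -2.40
Leg 3 (013°, 8.9 km): east 8.9 sin 13° = 2.00, north 8.9 cos 13° = 8.67
Net east component: -4.61 km.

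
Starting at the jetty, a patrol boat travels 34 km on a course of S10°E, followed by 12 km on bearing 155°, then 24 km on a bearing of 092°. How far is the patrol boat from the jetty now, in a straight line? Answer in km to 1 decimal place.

57.1 km

Leg 1 (S10°E, 34 km): east 34 sin 170° = 5.90, north 34 cos 170° = -33.48
Leg 2 (155°, 12 km): east 12 sin 155° = 5.07, north 12 cos 155° = -10.88
Leg 3 (092°, 24 km): east 24 sin 92° = 23.99, north 24 cos 92° = -0.84
Net: 34.96 east, -45.20 north. Distance = √((34.96)² + (-45.20)²) = 57.140 km.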